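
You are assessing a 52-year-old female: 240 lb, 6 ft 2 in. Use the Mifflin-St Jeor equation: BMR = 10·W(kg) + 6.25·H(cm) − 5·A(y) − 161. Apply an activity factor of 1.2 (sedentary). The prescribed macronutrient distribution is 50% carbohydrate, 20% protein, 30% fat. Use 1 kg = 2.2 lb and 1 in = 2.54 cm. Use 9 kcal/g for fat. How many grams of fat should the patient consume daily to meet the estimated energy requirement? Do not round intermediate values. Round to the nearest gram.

Convert to metric: weight = 240 ÷ 2.2 = 109.0909 kg; height = (6×12 + 2) × 2.54 = 74 × 2.54 = 187.96 cm.
Mifflin-St Jeor (female): BMR = 10(109.0909) + 6.25(187.96) − 5(52) − 161 = 1090.9091 + 1174.75 − 260 − 161 = 1844.6591 kcal/day.
TEE = 1844.6591 × 1.2 = 2213.5909 kcal/day.
Fat energy = 30% × 2213.5909 = 664.0773 kcal.
Fat = 664.0773 ÷ 9 kcal/g = 73.7864 g.

74 g/day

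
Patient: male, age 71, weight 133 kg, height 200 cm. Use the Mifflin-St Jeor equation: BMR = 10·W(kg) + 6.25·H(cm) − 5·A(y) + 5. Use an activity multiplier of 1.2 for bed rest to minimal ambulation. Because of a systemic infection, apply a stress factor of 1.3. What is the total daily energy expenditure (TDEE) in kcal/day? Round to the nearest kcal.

3479 kcal/day

Mifflin-St Jeor (male): BMR = 10(133) + 6.25(200) − 5(71) + 5 = 1330 + 1250 − 355 + 5 = 2230 kcal/day.
TEE = BMR × activity factor = 2230 × 1.2 = 2676 kcal/day.
Apply stress factor: 2676 × 1.3 = 3478.8 kcal/day.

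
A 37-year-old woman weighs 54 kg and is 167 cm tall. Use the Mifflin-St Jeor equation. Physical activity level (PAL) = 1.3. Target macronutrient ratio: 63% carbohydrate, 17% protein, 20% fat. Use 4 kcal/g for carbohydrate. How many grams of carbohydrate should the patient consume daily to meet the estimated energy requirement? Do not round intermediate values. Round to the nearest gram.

Mifflin-St Jeor (female): BMR = 10(54) + 6.25(167) − 5(37) − 161 = 540 + 1043.75 − 185 − 161 = 1237.75 kcal/day.
TEE = 1237.75 × 1.3 = 1609.075 kcal/day.
Carbohydrate energy = 63% × 1609.075 = 1013.7173 kcal.
Carbohydrate = 1013.7173 ÷ 4 kcal/g = 253.4293 g.

253 g/day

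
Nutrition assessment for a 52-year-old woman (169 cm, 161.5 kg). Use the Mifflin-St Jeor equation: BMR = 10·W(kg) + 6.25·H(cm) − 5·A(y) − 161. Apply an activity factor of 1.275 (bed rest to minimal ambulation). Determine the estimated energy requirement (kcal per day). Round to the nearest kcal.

Mifflin-St Jeor (female): BMR = 10(161.5) + 6.25(169) − 5(52) − 161 = 1615 + 1056.25 − 260 − 161 = 2250.25 kcal/day.
TEE = BMR × activity factor = 2250.25 × 1.275 = 2869.0688 kcal/day.

2869 kcal per day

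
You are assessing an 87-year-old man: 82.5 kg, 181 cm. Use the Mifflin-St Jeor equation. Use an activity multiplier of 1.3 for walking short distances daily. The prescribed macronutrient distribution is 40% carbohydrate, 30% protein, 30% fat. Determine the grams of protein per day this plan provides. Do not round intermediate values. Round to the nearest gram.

149 g/day

Mifflin-St Jeor (male): BMR = 10(82.5) + 6.25(181) − 5(87) + 5 = 825 + 1131.25 − 435 + 5 = 1526.25 kcal/day.
TEE = 1526.25 × 1.3 = 1984.125 kcal/day.
Protein energy = 30% × 1984.125 = 595.2375 kcal.
Protein = 595.2375 ÷ 4 kcal/g = 148.8094 g.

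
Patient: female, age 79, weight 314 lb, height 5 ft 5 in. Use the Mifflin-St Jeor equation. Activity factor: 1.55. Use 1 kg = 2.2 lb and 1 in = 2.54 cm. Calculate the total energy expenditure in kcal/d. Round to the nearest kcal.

2950 kcal/d

Convert to metric: weight = 314 ÷ 2.2 = 142.7273 kg; height = (5×12 + 5) × 2.54 = 65 × 2.54 = 165.1 cm.
Mifflin-St Jeor (female): BMR = 10(142.7273) + 6.25(165.1) − 5(79) − 161 = 1427.2727 + 1031.875 − 395 − 161 = 1903.1477 kcal/day.
TEE = BMR × activity factor = 1903.1477 × 1.55 = 2949.879 kcal/day.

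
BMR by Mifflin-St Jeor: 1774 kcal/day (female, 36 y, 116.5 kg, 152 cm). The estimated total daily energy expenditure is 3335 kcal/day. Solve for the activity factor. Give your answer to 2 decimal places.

1.88

Activity factor = TEE ÷ BMR = 3335 ÷ 1774 = 1.88.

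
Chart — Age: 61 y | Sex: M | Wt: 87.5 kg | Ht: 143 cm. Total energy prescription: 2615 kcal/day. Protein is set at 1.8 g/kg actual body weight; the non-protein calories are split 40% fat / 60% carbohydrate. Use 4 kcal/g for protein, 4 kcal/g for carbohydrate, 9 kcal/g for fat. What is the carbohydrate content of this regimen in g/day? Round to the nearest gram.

Protein = 1.8 × 87.5 = 157.5 g → 157.5 × 4 = 630 kcal.
Non-protein calories = 2615 − 630 = 1985 kcal.
Fat: 40% × 1985 = 794 kcal; carbohydrate: 1191 kcal.
Carbohydrate: 1191 kcal ÷ 4 kcal/g = 297.75 g.

298 g/day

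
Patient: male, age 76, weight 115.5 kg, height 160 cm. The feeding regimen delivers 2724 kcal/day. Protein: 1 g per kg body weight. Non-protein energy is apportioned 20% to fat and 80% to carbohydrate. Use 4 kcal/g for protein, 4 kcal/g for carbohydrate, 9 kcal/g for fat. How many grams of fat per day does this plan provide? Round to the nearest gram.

50 g/day

Protein = 1 × 115.5 = 115.5 g → 115.5 × 4 = 462 kcal.
Non-protein calories = 2724 − 462 = 2262 kcal.
Fat: 20% × 2262 = 452.4 kcal; carbohydrate: 1809.6 kcal.
Fat: 452.4 kcal ÷ 9 kcal/g = 50.2667 g.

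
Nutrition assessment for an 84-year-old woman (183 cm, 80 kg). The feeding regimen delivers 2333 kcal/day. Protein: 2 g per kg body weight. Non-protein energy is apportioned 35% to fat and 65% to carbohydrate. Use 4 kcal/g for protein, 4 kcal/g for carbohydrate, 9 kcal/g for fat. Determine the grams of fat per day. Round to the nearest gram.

Protein = 2 × 80 = 160 g → 160 × 4 = 640 kcal.
Non-protein calories = 2333 − 640 = 1693 kcal.
Fat: 35% × 1693 = 592.55 kcal; carbohydrate: 1100.45 kcal.
Fat: 592.55 kcal ÷ 9 kcal/g = 65.8389 g.

66 g/day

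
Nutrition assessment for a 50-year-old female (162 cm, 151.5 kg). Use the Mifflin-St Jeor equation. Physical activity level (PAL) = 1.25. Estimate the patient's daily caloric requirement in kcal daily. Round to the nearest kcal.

Mifflin-St Jeor (female): BMR = 10(151.5) + 6.25(162) − 5(50) − 161 = 1515 + 1012.5 − 250 − 161 = 2116.5 kcal/day.
TEE = BMR × activity factor = 2116.5 × 1.25 = 2645.625 kcal/day.

2646 kcal daily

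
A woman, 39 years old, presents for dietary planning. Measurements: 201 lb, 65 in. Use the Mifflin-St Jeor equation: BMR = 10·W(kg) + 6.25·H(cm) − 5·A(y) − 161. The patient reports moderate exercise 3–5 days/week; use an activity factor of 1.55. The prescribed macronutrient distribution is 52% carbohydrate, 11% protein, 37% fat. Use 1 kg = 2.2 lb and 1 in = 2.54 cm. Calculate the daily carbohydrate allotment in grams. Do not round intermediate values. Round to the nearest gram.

Convert to metric: weight = 201 ÷ 2.2 = 91.3636 kg; height = 65 × 2.54 = 165.1 cm.
Mifflin-St Jeor (female): BMR = 10(91.3636) + 6.25(165.1) − 5(39) − 161 = 913.6364 + 1031.875 − 195 − 161 = 1589.5114 kcal/day.
TEE = 1589.5114 × 1.55 = 2463.7426 kcal/day.
Carbohydrate energy = 52% × 2463.7426 = 1281.1462 kcal.
Carbohydrate = 1281.1462 ÷ 4 kcal/g = 320.2865 g.

320 g/day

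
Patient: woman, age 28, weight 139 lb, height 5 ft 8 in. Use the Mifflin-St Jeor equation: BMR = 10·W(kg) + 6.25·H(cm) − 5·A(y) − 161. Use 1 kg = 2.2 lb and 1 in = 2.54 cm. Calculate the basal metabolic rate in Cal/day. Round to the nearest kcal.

1410 Cal/day

Convert to metric: weight = 139 ÷ 2.2 = 63.1818 kg; height = (5×12 + 8) × 2.54 = 68 × 2.54 = 172.72 cm.
Mifflin-St Jeor (female): BMR = 10(63.1818) + 6.25(172.72) − 5(28) − 161 = 631.8182 + 1079.5 − 140 − 161 = 1410.3182 kcal/day.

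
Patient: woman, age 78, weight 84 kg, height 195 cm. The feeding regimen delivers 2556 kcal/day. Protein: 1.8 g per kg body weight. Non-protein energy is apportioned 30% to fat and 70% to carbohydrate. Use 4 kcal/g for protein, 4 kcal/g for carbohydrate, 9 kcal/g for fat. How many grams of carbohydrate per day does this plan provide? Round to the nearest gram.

Protein = 1.8 × 84 = 151.2 g → 151.2 × 4 = 604.8 kcal.
Non-protein calories = 2556 − 604.8 = 1951.2 kcal.
Fat: 30% × 1951.2 = 585.36 kcal; carbohydrate: 1365.84 kcal.
Carbohydrate: 1365.84 kcal ÷ 4 kcal/g = 341.46 g.

341 g/day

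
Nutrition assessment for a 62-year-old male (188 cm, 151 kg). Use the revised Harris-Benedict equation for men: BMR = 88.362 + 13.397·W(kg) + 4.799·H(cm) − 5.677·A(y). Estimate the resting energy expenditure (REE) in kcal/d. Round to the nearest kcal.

2662 kcal/d

Harris-Benedict: BMR = 88.362 + 13.397(151) + 4.799(188) − 5.677(62) = 2661.547 kcal/day.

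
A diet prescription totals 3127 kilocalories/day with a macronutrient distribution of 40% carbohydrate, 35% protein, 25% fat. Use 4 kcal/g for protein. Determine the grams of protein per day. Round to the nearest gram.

Protein energy = 35% × 3127 = 1094.45 kcal.
At 4 kcal/g: 1094.45 ÷ 4 = 273.6125 g.

274 g/day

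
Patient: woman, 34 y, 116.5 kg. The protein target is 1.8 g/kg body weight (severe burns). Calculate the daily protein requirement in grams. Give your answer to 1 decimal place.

Protein = 1.8 g/kg × 116.5 kg = 209.7 g/day.

209.7 g/day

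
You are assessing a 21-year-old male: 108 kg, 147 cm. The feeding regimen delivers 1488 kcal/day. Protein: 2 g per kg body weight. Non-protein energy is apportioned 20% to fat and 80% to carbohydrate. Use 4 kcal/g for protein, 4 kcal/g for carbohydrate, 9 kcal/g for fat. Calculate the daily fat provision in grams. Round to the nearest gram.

14 g/day

Protein = 2 × 108 = 216 g → 216 × 4 = 864 kcal.
Non-protein calories = 1488 − 864 = 624 kcal.
Fat: 20% × 624 = 124.8 kcal; carbohydrate: 499.2 kcal.
Fat: 124.8 kcal ÷ 9 kcal/g = 13.8667 g.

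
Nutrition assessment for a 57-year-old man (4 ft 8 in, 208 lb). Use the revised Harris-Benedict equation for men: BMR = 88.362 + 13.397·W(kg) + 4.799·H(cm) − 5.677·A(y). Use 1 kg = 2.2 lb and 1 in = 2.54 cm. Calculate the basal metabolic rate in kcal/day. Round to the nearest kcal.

1714 kcal/day

Convert to metric: weight = 208 ÷ 2.2 = 94.5455 kg; height = (4×12 + 8) × 2.54 = 56 × 2.54 = 142.24 cm.
Harris-Benedict: BMR = 88.362 + 13.397(94.5455) + 4.799(142.24) − 5.677(57) = 1714.0082 kcal/day.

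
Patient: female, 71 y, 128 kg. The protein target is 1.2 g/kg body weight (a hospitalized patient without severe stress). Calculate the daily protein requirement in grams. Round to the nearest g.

Protein = 1.2 g/kg × 128 kg = 153.6 g/day.

154 g/day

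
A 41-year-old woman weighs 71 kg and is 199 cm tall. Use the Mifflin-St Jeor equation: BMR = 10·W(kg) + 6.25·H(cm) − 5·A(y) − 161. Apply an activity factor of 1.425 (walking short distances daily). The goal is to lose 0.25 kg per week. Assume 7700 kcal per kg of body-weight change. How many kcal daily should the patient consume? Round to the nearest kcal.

1988 kcal daily

Mifflin-St Jeor (female): BMR = 10(71) + 6.25(199) − 5(41) − 161 = 710 + 1243.75 − 205 − 161 = 1587.75 kcal/day.
TEE = 1587.75 × 1.425 = 2262.5438 kcal/day.
Required daily deficit = 0.25 × 7700 ÷ 7 = 275 kcal/day.
Target intake = 2262.5438 − 275 = 1987.5438 kcal/day.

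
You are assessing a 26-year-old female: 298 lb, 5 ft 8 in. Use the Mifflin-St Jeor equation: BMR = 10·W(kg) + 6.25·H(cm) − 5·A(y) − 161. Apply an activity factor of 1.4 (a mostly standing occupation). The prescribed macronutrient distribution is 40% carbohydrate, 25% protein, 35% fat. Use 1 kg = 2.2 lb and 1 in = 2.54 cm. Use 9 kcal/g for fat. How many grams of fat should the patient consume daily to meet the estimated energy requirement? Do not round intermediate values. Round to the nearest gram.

117 g/day

Convert to metric: weight = 298 ÷ 2.2 = 135.4545 kg; height = (5×12 + 8) × 2.54 = 68 × 2.54 = 172.72 cm.
Mifflin-St Jeor (female): BMR = 10(135.4545) + 6.25(172.72) − 5(26) − 161 = 1354.5455 + 1079.5 − 130 − 161 = 2143.0455 kcal/day.
TEE = 2143.0455 × 1.4 = 3000.2636 kcal/day.
Fat energy = 35% × 3000.2636 = 1050.0923 kcal.
Fat = 1050.0923 ÷ 9 kcal/g = 116.6769 g.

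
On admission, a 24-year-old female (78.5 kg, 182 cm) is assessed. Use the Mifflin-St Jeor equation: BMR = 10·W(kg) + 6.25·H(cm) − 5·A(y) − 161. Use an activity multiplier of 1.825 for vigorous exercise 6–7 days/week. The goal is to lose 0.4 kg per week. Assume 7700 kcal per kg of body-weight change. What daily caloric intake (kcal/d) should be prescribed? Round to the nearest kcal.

Mifflin-St Jeor (female): BMR = 10(78.5) + 6.25(182) − 5(24) − 161 = 785 + 1137.5 − 120 − 161 = 1641.5 kcal/day.
TEE = 1641.5 × 1.825 = 2995.7375 kcal/day.
Required daily deficit = 0.4 × 7700 ÷ 7 = 440 kcal/day.
Target intake = 2995.7375 − 440 = 2555.7375 kcal/day.

2556 kcal/d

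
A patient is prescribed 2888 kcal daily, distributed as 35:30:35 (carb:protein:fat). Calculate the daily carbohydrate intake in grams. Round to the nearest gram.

253 g/day

Carbohydrate energy = 35% × 2888 = 1010.8 kcal.
At 4 kcal/g: 1010.8 ÷ 4 = 252.7 g.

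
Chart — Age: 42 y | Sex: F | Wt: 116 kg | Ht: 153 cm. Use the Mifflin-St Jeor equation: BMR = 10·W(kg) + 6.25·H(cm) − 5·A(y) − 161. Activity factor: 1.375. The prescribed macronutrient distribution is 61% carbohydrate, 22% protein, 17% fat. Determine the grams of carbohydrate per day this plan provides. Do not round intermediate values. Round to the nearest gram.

366 g/day

Mifflin-St Jeor (female): BMR = 10(116) + 6.25(153) − 5(42) − 161 = 1160 + 956.25 − 210 − 161 = 1745.25 kcal/day.
TEE = 1745.25 × 1.375 = 2399.7188 kcal/day.
Carbohydrate energy = 61% × 2399.7188 = 1463.8284 kcal.
Carbohydrate = 1463.8284 ÷ 4 kcal/g = 365.9571 g.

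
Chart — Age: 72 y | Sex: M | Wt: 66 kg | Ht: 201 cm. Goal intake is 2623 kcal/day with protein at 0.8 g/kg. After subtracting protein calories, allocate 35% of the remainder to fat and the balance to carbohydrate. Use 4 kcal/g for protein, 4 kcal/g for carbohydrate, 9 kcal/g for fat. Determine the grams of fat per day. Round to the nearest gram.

Protein = 0.8 × 66 = 52.8 g → 52.8 × 4 = 211.2 kcal.
Non-protein calories = 2623 − 211.2 = 2411.8 kcal.
Fat: 35% × 2411.8 = 844.13 kcal; carbohydrate: 1567.67 kcal.
Fat: 844.13 kcal ÷ 9 kcal/g = 93.7922 g.

94 g/day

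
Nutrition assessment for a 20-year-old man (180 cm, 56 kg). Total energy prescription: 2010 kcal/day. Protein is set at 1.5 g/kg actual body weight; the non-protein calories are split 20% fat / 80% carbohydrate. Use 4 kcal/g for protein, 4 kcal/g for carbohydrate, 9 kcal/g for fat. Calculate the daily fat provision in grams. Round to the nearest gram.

Protein = 1.5 × 56 = 84 g → 84 × 4 = 336 kcal.
Non-protein calories = 2010 − 336 = 1674 kcal.
Fat: 20% × 1674 = 334.8 kcal; carbohydrate: 1339.2 kcal.
Fat: 334.8 kcal ÷ 9 kcal/g = 37.2 g.

37 g/day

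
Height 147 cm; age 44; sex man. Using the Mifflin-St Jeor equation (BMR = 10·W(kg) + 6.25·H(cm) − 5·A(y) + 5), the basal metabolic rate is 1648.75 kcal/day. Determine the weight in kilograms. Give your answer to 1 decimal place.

94.5 kg

1648.75 = 10·W + 6.25(147) − 5(44) + 5
10·W = 1648.75 − 703.75 = 945, so W = 94.5 kg.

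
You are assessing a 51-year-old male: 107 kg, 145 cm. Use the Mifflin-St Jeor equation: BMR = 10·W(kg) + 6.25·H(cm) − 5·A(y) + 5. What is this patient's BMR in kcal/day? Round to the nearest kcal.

1726 kcal/day

Mifflin-St Jeor (male): BMR = 10(107) + 6.25(145) − 5(51) + 5 = 1070 + 906.25 − 255 + 5 = 1726.25 kcal/day.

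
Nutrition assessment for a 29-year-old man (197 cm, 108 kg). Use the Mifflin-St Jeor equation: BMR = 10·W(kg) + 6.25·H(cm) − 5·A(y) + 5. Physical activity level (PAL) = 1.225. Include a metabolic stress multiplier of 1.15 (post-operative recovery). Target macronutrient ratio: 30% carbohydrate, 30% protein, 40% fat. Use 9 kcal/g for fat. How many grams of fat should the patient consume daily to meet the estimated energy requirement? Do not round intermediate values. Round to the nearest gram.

Mifflin-St Jeor (male): BMR = 10(108) + 6.25(197) − 5(29) + 5 = 1080 + 1231.25 − 145 + 5 = 2171.25 kcal/day.
TEE = 2171.25 × 1.225 = 2659.7813 kcal/day.
With stress factor 1.15: 2659.7813 × 1.15 = 3058.7484 kcal/day.
Fat energy = 40% × 3058.7484 = 1223.4994 kcal.
Fat = 1223.4994 ÷ 9 kcal/g = 135.9444 g.

136 g/day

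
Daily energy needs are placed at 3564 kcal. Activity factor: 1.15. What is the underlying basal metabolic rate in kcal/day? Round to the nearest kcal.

BMR = TEE ÷ activity factor = 3564 ÷ 1.15 = 3099.1304 kcal/day.

3099 kcal/day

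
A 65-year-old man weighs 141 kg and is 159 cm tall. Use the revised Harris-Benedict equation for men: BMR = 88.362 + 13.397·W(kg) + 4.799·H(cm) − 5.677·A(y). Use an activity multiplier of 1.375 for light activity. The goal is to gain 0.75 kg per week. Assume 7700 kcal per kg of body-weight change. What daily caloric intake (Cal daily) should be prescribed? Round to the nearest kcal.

Harris-Benedict: BMR = 88.362 + 13.397(141) + 4.799(159) − 5.677(65) = 2371.375 kcal/day.
TEE = 2371.375 × 1.375 = 3260.6406 kcal/day.
Required daily surplus = 0.75 × 7700 ÷ 7 = 825 kcal/day.
Target intake = 3260.6406 + 825 = 4085.6406 kcal/day.

4086 Cal daily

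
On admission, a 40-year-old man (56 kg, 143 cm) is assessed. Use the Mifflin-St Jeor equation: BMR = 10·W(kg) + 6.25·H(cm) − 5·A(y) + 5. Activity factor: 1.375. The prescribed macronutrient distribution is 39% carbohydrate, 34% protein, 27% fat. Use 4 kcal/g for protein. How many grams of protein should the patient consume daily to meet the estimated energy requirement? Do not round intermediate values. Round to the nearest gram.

147 g/day

Mifflin-St Jeor (male): BMR = 10(56) + 6.25(143) − 5(40) + 5 = 560 + 893.75 − 200 + 5 = 1258.75 kcal/day.
TEE = 1258.75 × 1.375 = 1730.7813 kcal/day.
Protein energy = 34% × 1730.7813 = 588.4656 kcal.
Protein = 588.4656 ÷ 4 kcal/g = 147.1164 g.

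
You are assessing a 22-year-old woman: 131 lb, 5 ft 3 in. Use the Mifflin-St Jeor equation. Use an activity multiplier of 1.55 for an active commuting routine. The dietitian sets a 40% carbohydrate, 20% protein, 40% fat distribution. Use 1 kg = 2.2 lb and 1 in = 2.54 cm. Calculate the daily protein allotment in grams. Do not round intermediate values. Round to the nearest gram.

Convert to metric: weight = 131 ÷ 2.2 = 59.5455 kg; height = (5×12 + 3) × 2.54 = 63 × 2.54 = 160.02 cm.
Mifflin-St Jeor (female): BMR = 10(59.5455) + 6.25(160.02) − 5(22) − 161 = 595.4545 + 1000.125 − 110 − 161 = 1324.5795 kcal/day.
TEE = 1324.5795 × 1.55 = 2053.0983 kcal/day.
Protein energy = 20% × 2053.0983 = 410.6197 kcal.
Protein = 410.6197 ÷ 4 kcal/g = 102.6549 g.

103 g/day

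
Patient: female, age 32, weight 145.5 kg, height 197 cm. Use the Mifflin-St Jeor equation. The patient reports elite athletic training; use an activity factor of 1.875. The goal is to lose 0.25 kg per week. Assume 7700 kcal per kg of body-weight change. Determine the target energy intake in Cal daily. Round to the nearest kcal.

4160 Cal daily

Mifflin-St Jeor (female): BMR = 10(145.5) + 6.25(197) − 5(32) − 161 = 1455 + 1231.25 − 160 − 161 = 2365.25 kcal/day.
TEE = 2365.25 × 1.875 = 4434.8438 kcal/day.
Required daily deficit = 0.25 × 7700 ÷ 7 = 275 kcal/day.
Target intake = 4434.8438 − 275 = 4159.8438 kcal/day.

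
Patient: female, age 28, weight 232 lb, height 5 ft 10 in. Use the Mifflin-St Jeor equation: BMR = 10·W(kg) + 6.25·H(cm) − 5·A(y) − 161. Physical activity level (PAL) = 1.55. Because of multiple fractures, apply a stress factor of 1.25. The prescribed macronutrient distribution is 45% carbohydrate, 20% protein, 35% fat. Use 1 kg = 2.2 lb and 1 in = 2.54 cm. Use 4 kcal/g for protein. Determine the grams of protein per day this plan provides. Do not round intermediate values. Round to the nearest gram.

181 g/day

Convert to metric: weight = 232 ÷ 2.2 = 105.4545 kg; height = (5×12 + 10) × 2.54 = 70 × 2.54 = 177.8 cm.
Mifflin-St Jeor (female): BMR = 10(105.4545) + 6.25(177.8) − 5(28) − 161 = 1054.5455 + 1111.25 − 140 − 161 = 1864.7955 kcal/day.
TEE = 1864.7955 × 1.55 = 2890.433 kcal/day.
With stress factor 1.25: 2890.433 × 1.25 = 3613.0412 kcal/day.
Protein energy = 20% × 3613.0412 = 722.6082 kcal.
Protein = 722.6082 ÷ 4 kcal/g = 180.6521 g.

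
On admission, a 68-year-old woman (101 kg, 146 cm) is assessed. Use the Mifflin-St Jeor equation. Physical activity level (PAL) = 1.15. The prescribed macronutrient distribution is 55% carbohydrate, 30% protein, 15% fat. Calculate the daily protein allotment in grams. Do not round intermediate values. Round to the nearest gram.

Mifflin-St Jeor (female): BMR = 10(101) + 6.25(146) − 5(68) − 161 = 1010 + 912.5 − 340 − 161 = 1421.5 kcal/day.
TEE = 1421.5 × 1.15 = 1634.725 kcal/day.
Protein energy = 30% × 1634.725 = 490.4175 kcal.
Protein = 490.4175 ÷ 4 kcal/g = 122.6044 g.

123 g/day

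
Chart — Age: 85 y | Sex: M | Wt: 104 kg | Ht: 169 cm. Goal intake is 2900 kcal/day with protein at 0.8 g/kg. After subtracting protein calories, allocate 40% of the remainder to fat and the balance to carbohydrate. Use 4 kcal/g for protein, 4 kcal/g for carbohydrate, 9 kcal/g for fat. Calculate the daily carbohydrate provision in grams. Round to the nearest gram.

385 g/day

Protein = 0.8 × 104 = 83.2 g → 83.2 × 4 = 332.8 kcal.
Non-protein calories = 2900 − 332.8 = 2567.2 kcal.
Fat: 40% × 2567.2 = 1026.88 kcal; carbohydrate: 1540.32 kcal.
Carbohydrate: 1540.32 kcal ÷ 4 kcal/g = 385.08 g.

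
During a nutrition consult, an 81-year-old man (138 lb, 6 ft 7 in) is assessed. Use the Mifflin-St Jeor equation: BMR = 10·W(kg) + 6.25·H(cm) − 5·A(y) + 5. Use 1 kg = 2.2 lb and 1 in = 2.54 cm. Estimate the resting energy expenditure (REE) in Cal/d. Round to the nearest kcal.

Convert to metric: weight = 138 ÷ 2.2 = 62.7273 kg; height = (6×12 + 7) × 2.54 = 79 × 2.54 = 200.66 cm.
Mifflin-St Jeor (male): BMR = 10(62.7273) + 6.25(200.66) − 5(81) + 5 = 627.2727 + 1254.125 − 405 + 5 = 1481.3977 kcal/day.

1481 Cal/d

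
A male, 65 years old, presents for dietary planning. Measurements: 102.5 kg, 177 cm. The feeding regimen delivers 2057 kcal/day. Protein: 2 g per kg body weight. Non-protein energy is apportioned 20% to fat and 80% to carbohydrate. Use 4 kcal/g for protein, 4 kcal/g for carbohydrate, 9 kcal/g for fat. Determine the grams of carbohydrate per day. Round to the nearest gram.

247 g/day

Protein = 2 × 102.5 = 205 g → 205 × 4 = 820 kcal.
Non-protein calories = 2057 − 820 = 1237 kcal.
Fat: 20% × 1237 = 247.4 kcal; carbohydrate: 989.6 kcal.
Carbohydrate: 989.6 kcal ÷ 4 kcal/g = 247.4 g.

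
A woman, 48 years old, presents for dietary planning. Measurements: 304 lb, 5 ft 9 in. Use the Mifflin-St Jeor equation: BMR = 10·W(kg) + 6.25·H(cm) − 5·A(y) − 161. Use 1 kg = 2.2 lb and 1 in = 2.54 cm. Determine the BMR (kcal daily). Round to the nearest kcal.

2076 kcal daily

Convert to metric: weight = 304 ÷ 2.2 = 138.1818 kg; height = (5×12 + 9) × 2.54 = 69 × 2.54 = 175.26 cm.
Mifflin-St Jeor (female): BMR = 10(138.1818) + 6.25(175.26) − 5(48) − 161 = 1381.8182 + 1095.375 − 240 − 161 = 2076.1932 kcal/day.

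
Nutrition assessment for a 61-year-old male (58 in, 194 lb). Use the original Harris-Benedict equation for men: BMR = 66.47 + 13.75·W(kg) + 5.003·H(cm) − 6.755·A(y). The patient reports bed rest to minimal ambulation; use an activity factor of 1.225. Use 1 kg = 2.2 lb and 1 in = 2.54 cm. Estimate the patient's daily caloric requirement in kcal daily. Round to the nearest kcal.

1965 kcal daily

Convert to metric: weight = 194 ÷ 2.2 = 88.1818 kg; height = 58 × 2.54 = 147.32 cm.
Harris-Benedict: BMR = 66.47 + 13.75(88.1818) + 5.003(147.32) − 6.755(61) = 1603.957 kcal/day.
TEE = BMR × activity factor = 1603.957 × 1.225 = 1964.8473 kcal/day.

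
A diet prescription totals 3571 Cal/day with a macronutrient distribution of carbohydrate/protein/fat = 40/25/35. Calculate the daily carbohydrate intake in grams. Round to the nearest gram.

Carbohydrate energy = 40% × 3571 = 1428.4 kcal.
At 4 kcal/g: 1428.4 ÷ 4 = 357.1 g.

357 g/day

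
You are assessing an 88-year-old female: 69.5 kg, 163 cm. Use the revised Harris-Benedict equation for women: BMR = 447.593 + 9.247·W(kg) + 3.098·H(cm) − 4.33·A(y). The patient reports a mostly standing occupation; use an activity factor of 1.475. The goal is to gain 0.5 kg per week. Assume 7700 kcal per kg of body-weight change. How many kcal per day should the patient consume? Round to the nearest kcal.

2341 kcal per day

Harris-Benedict: BMR = 447.593 + 9.247(69.5) + 3.098(163) − 4.33(88) = 1214.1935 kcal/day.
TEE = 1214.1935 × 1.475 = 1790.9354 kcal/day.
Required daily surplus = 0.5 × 7700 ÷ 7 = 550 kcal/day.
Target intake = 1790.9354 + 550 = 2340.9354 kcal/day.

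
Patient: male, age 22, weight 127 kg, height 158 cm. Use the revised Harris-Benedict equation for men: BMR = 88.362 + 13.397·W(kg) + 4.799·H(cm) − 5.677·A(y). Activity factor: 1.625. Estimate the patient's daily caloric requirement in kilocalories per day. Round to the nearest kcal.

3938 kilocalories per day

Harris-Benedict: BMR = 88.362 + 13.397(127) + 4.799(158) − 5.677(22) = 2423.129 kcal/day.
TEE = BMR × activity factor = 2423.129 × 1.625 = 3937.5846 kcal/day.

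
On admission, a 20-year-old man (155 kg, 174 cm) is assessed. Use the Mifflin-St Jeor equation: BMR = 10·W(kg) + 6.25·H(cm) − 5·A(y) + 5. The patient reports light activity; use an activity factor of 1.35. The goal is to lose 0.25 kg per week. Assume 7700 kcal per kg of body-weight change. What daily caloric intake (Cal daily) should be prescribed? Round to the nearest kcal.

3157 Cal daily

Mifflin-St Jeor (male): BMR = 10(155) + 6.25(174) − 5(20) + 5 = 1550 + 1087.5 − 100 + 5 = 2542.5 kcal/day.
TEE = 2542.5 × 1.35 = 3432.375 kcal/day.
Required daily deficit = 0.25 × 7700 ÷ 7 = 275 kcal/day.
Target intake = 3432.375 − 275 = 3157.375 kcal/day.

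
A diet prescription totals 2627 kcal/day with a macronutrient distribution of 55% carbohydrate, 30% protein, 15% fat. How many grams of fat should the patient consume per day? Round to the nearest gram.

44 g/day

Fat energy = 15% × 2627 = 394.05 kcal.
At 9 kcal/g: 394.05 ÷ 9 = 43.7833 g.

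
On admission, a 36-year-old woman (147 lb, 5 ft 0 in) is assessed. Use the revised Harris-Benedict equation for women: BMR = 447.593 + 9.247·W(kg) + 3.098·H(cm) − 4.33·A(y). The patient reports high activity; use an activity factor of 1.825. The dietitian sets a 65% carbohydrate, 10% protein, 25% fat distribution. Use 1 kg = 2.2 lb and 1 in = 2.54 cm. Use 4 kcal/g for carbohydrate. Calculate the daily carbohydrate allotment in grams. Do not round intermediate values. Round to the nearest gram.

410 g/day

Convert to metric: weight = 147 ÷ 2.2 = 66.8182 kg; height = (5×12 + 0) × 2.54 = 60 × 2.54 = 152.4 cm.
Harris-Benedict: BMR = 447.593 + 9.247(66.8182) + 3.098(152.4) − 4.33(36) = 1381.7159 kcal/day.
TEE = 1381.7159 × 1.825 = 2521.6316 kcal/day.
Carbohydrate energy = 65% × 2521.6316 = 1639.0605 kcal.
Carbohydrate = 1639.0605 ÷ 4 kcal/g = 409.7651 g.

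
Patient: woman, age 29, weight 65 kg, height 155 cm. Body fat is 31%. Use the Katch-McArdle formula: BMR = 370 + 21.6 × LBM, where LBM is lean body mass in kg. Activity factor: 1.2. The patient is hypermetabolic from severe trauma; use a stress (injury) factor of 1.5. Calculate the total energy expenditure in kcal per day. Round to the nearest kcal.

2410 kcal per day

LBM = 65 × (1 − 0.31) = 44.85 kg. Katch-McArdle: BMR = 370 + 21.6 × 44.85 = 1338.76 kcal/day.
TEE = BMR × activity factor = 1338.76 × 1.2 = 1606.512 kcal/day.
Apply stress factor: 1606.512 × 1.5 = 2409.768 kcal/day.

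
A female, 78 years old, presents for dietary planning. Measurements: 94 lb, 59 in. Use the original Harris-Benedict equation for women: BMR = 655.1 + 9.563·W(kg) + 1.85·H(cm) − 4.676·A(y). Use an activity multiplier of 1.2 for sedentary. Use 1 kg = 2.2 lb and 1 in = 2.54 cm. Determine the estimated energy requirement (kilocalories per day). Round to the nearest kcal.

Convert to metric: weight = 94 ÷ 2.2 = 42.7273 kg; height = 59 × 2.54 = 149.86 cm.
Harris-Benedict: BMR = 655.1 + 9.563(42.7273) + 1.85(149.86) − 4.676(78) = 976.2139 kcal/day.
TEE = BMR × activity factor = 976.2139 × 1.2 = 1171.4567 kcal/day.

1171 kilocalories per day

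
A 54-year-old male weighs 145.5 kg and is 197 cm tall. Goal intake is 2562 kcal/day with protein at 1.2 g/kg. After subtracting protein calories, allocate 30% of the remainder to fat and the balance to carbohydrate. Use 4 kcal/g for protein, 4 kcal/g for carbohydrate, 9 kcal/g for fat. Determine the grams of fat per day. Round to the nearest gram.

Protein = 1.2 × 145.5 = 174.6 g → 174.6 × 4 = 698.4 kcal.
Non-protein calories = 2562 − 698.4 = 1863.6 kcal.
Fat: 30% × 1863.6 = 559.08 kcal; carbohydrate: 1304.52 kcal.
Fat: 559.08 kcal ÷ 9 kcal/g = 62.12 g.

62 g/day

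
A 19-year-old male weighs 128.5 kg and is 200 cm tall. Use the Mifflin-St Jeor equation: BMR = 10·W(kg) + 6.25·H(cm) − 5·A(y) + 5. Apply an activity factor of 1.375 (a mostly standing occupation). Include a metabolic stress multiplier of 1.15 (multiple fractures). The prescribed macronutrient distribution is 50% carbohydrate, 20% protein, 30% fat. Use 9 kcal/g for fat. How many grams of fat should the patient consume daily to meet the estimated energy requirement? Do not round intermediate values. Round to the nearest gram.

Mifflin-St Jeor (male): BMR = 10(128.5) + 6.25(200) − 5(19) + 5 = 1285 + 1250 − 95 + 5 = 2445 kcal/day.
TEE = 2445 × 1.375 = 3361.875 kcal/day.
With stress factor 1.15: 3361.875 × 1.15 = 3866.1563 kcal/day.
Fat energy = 30% × 3866.1563 = 1159.8469 kcal.
Fat = 1159.8469 ÷ 9 kcal/g = 128.8719 g.

129 g/day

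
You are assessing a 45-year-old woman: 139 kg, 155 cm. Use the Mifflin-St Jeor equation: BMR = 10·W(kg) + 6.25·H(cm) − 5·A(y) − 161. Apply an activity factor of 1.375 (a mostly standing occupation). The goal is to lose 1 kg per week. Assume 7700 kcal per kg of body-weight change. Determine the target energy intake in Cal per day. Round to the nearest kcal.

1613 Cal per day

Mifflin-St Jeor (female): BMR = 10(139) + 6.25(155) − 5(45) − 161 = 1390 + 968.75 − 225 − 161 = 1972.75 kcal/day.
TEE = 1972.75 × 1.375 = 2712.5313 kcal/day.
Required daily deficit = 1 × 7700 ÷ 7 = 1100 kcal/day.
Target intake = 2712.5313 − 1100 = 1612.5313 kcal/day.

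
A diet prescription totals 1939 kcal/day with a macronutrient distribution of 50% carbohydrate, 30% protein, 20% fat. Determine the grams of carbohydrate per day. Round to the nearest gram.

Carbohydrate energy = 50% × 1939 = 969.5 kcal.
At 4 kcal/g: 969.5 ÷ 4 = 242.375 g.

242 g/day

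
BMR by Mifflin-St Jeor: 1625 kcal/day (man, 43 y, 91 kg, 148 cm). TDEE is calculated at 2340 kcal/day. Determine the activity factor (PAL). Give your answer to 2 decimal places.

1.44

Activity factor = TEE ÷ BMR = 2340 ÷ 1625 = 1.44.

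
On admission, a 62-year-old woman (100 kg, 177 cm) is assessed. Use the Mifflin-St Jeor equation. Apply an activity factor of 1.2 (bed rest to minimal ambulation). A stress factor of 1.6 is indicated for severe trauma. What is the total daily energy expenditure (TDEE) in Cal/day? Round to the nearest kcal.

Mifflin-St Jeor (female): BMR = 10(100) + 6.25(177) − 5(62) − 161 = 1000 + 1106.25 − 310 − 161 = 1635.25 kcal/day.
TEE = BMR × activity factor = 1635.25 × 1.2 = 1962.3 kcal/day.
Apply stress factor: 1962.3 × 1.6 = 3139.68 kcal/day.

3140 Cal/day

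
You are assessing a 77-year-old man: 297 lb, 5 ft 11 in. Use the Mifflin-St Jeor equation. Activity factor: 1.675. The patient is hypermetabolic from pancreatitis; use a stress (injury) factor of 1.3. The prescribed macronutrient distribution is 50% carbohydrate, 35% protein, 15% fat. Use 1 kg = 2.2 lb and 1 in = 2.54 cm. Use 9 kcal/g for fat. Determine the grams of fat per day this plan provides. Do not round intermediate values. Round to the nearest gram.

Convert to metric: weight = 297 ÷ 2.2 = 135 kg; height = (5×12 + 11) × 2.54 = 71 × 2.54 = 180.34 cm.
Mifflin-St Jeor (male): BMR = 10(135) + 6.25(180.34) − 5(77) + 5 = 1350 + 1127.125 − 385 + 5 = 2097.125 kcal/day.
TEE = 2097.125 × 1.675 = 3512.6844 kcal/day.
With stress factor 1.3: 3512.6844 × 1.3 = 4566.4897 kcal/day.
Fat energy = 15% × 4566.4897 = 684.9735 kcal.
Fat = 684.9735 ÷ 9 kcal/g = 76.1082 g.

76 g/day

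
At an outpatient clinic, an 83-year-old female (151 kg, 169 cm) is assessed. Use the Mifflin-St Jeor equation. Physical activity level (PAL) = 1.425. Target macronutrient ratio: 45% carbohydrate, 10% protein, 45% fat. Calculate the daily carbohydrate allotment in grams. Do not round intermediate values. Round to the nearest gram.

Mifflin-St Jeor (female): BMR = 10(151) + 6.25(169) − 5(83) − 161 = 1510 + 1056.25 − 415 − 161 = 1990.25 kcal/day.
TEE = 1990.25 × 1.425 = 2836.1063 kcal/day.
Carbohydrate energy = 45% × 2836.1063 = 1276.2478 kcal.
Carbohydrate = 1276.2478 ÷ 4 kcal/g = 319.062 g.

319 g/day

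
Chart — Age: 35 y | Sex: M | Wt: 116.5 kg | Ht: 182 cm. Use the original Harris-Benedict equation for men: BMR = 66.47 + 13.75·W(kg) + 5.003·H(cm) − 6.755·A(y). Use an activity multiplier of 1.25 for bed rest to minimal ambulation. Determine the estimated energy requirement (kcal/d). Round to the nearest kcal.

Harris-Benedict: BMR = 66.47 + 13.75(116.5) + 5.003(182) − 6.755(35) = 2342.466 kcal/day.
TEE = BMR × activity factor = 2342.466 × 1.25 = 2928.0825 kcal/day.

2928 kcal/d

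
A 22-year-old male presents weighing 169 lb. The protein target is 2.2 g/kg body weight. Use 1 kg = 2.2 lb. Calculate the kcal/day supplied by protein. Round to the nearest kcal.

676 kcal/day

Weight in kg = 169 ÷ 2.2 = 76.8182 kg.
Protein = 2.2 g/kg × 76.8182 kg = 169 g/day.
Protein energy = 169 g × 4 kcal/g = 676 kcal/day.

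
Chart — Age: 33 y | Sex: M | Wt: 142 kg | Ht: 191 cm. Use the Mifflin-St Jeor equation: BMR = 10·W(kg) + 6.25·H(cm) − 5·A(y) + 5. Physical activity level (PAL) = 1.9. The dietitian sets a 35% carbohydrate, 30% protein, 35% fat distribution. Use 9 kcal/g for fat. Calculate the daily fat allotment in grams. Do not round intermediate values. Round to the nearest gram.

Mifflin-St Jeor (male): BMR = 10(142) + 6.25(191) − 5(33) + 5 = 1420 + 1193.75 − 165 + 5 = 2453.75 kcal/day.
TEE = 2453.75 × 1.9 = 4662.125 kcal/day.
Fat energy = 35% × 4662.125 = 1631.7438 kcal.
Fat = 1631.7438 ÷ 9 kcal/g = 181.3049 g.

181 g/day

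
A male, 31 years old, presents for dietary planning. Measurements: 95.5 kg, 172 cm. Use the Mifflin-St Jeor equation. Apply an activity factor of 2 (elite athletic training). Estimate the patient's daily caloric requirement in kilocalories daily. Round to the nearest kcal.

Mifflin-St Jeor (male): BMR = 10(95.5) + 6.25(172) − 5(31) + 5 = 955 + 1075 − 155 + 5 = 1880 kcal/day.
TEE = BMR × activity factor = 1880 × 2 = 3760 kcal/day.

3760 kilocalories daily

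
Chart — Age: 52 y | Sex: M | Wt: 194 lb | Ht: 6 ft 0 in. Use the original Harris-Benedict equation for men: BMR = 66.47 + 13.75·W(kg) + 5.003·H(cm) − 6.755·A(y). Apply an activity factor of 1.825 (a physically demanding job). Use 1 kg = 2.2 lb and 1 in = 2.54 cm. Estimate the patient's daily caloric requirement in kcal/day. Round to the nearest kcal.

3363 kcal/day

Convert to metric: weight = 194 ÷ 2.2 = 88.1818 kg; height = (6×12 + 0) × 2.54 = 72 × 2.54 = 182.88 cm.
Harris-Benedict: BMR = 66.47 + 13.75(88.1818) + 5.003(182.88) − 6.755(52) = 1842.6586 kcal/day.
TEE = BMR × activity factor = 1842.6586 × 1.825 = 3362.852 kcal/day.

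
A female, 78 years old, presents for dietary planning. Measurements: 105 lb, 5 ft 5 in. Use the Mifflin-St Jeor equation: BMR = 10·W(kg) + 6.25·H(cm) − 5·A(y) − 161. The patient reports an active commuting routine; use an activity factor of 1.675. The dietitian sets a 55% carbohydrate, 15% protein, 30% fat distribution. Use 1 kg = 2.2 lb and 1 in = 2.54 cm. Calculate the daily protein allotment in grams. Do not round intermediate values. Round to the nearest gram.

60 g/day

Convert to metric: weight = 105 ÷ 2.2 = 47.7273 kg; height = (5×12 + 5) × 2.54 = 65 × 2.54 = 165.1 cm.
Mifflin-St Jeor (female): BMR = 10(47.7273) + 6.25(165.1) − 5(78) − 161 = 477.2727 + 1031.875 − 390 − 161 = 958.1477 kcal/day.
TEE = 958.1477 × 1.675 = 1604.8974 kcal/day.
Protein energy = 15% × 1604.8974 = 240.7346 kcal.
Protein = 240.7346 ÷ 4 kcal/g = 60.1837 g.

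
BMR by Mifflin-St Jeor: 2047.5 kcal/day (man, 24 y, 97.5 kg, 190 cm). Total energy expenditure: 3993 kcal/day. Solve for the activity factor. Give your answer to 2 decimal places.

1.95

Activity factor = TEE ÷ BMR = 3993 ÷ 2047.5 = 1.95.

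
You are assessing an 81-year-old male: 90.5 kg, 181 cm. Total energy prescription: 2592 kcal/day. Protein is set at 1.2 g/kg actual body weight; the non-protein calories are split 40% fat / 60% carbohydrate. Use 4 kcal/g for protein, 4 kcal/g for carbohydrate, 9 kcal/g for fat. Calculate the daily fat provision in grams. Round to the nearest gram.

Protein = 1.2 × 90.5 = 108.6 g → 108.6 × 4 = 434.4 kcal.
Non-protein calories = 2592 − 434.4 = 2157.6 kcal.
Fat: 40% × 2157.6 = 863.04 kcal; carbohydrate: 1294.56 kcal.
Fat: 863.04 kcal ÷ 9 kcal/g = 95.8933 g.

96 g/day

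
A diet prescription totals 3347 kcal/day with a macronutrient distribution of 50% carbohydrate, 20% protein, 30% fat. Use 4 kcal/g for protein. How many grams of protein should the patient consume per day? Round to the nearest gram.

Protein energy = 20% × 3347 = 669.4 kcal.
At 4 kcal/g: 669.4 ÷ 4 = 167.35 g.

167 g/day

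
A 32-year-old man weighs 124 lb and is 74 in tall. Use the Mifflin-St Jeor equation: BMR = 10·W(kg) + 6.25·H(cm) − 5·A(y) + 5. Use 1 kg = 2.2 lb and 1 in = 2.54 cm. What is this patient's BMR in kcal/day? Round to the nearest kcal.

Convert to metric: weight = 124 ÷ 2.2 = 56.3636 kg; height = 74 × 2.54 = 187.96 cm.
Mifflin-St Jeor (male): BMR = 10(56.3636) + 6.25(187.96) − 5(32) + 5 = 563.6364 + 1174.75 − 160 + 5 = 1583.3864 kcal/day.

1583 kcal/day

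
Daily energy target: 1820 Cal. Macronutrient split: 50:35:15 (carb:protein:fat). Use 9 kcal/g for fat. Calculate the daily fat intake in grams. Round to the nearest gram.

30 g/day

Fat energy = 15% × 1820 = 273 kcal.
At 9 kcal/g: 273 ÷ 9 = 30.3333 g.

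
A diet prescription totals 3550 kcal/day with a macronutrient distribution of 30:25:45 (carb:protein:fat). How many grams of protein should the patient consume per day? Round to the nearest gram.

Protein energy = 25% × 3550 = 887.5 kcal.
At 4 kcal/g: 887.5 ÷ 4 = 221.875 g.

222 g/day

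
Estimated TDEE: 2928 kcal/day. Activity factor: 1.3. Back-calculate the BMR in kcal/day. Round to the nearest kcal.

BMR = TEE ÷ activity factor = 2928 ÷ 1.3 = 2252.3077 kcal/day.

2252 kcal/day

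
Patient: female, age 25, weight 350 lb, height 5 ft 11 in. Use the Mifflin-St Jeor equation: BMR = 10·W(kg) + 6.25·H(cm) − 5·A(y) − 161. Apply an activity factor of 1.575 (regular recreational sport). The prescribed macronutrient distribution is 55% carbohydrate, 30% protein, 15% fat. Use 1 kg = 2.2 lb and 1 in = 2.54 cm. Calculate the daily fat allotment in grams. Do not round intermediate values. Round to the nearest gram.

Convert to metric: weight = 350 ÷ 2.2 = 159.0909 kg; height = (5×12 + 11) × 2.54 = 71 × 2.54 = 180.34 cm.
Mifflin-St Jeor (female): BMR = 10(159.0909) + 6.25(180.34) − 5(25) − 161 = 1590.9091 + 1127.125 − 125 − 161 = 2432.0341 kcal/day.
TEE = 2432.0341 × 1.575 = 3830.4537 kcal/day.
Fat energy = 15% × 3830.4537 = 574.5681 kcal.
Fat = 574.5681 ÷ 9 kcal/g = 63.8409 g.

64 g/day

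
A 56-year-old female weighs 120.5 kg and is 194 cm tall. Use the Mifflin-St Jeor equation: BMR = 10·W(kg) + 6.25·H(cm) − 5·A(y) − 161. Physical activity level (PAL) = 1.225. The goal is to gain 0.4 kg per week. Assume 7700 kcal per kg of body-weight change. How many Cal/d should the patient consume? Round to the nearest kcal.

Mifflin-St Jeor (female): BMR = 10(120.5) + 6.25(194) − 5(56) − 161 = 1205 + 1212.5 − 280 − 161 = 1976.5 kcal/day.
TEE = 1976.5 × 1.225 = 2421.2125 kcal/day.
Required daily surplus = 0.4 × 7700 ÷ 7 = 440 kcal/day.
Target intake = 2421.2125 + 440 = 2861.2125 kcal/day.

2861 Cal/d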